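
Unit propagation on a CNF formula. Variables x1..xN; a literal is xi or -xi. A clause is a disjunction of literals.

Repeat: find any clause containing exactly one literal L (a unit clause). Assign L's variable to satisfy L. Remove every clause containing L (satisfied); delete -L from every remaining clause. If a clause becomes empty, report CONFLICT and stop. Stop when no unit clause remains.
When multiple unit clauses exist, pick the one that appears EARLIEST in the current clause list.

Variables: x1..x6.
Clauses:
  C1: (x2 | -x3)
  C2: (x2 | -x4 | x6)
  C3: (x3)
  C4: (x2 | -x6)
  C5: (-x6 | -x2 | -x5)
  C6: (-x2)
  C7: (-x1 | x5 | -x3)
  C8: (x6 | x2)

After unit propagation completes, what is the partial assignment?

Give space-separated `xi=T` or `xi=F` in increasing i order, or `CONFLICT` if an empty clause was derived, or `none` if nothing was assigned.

unit clause [3] forces x3=T; simplify:
  drop -3 from [2, -3] -> [2]
  drop -3 from [-1, 5, -3] -> [-1, 5]
  satisfied 1 clause(s); 7 remain; assigned so far: [3]
unit clause [2] forces x2=T; simplify:
  drop -2 from [-6, -2, -5] -> [-6, -5]
  drop -2 from [-2] -> [] (empty!)
  satisfied 4 clause(s); 3 remain; assigned so far: [2, 3]
CONFLICT (empty clause)

Answer: CONFLICT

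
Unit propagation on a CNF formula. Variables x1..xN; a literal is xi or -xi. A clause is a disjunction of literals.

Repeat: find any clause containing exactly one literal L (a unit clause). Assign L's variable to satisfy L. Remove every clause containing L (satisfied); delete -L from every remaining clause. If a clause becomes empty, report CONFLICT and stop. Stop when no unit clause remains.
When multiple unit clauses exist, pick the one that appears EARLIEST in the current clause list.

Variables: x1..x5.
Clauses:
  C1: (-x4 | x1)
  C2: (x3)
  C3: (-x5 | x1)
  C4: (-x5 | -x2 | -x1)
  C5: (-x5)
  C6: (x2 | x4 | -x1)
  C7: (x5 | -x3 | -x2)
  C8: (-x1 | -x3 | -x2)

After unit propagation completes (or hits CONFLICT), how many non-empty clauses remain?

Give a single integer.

Answer: 2

Derivation:
unit clause [3] forces x3=T; simplify:
  drop -3 from [5, -3, -2] -> [5, -2]
  drop -3 from [-1, -3, -2] -> [-1, -2]
  satisfied 1 clause(s); 7 remain; assigned so far: [3]
unit clause [-5] forces x5=F; simplify:
  drop 5 from [5, -2] -> [-2]
  satisfied 3 clause(s); 4 remain; assigned so far: [3, 5]
unit clause [-2] forces x2=F; simplify:
  drop 2 from [2, 4, -1] -> [4, -1]
  satisfied 2 clause(s); 2 remain; assigned so far: [2, 3, 5]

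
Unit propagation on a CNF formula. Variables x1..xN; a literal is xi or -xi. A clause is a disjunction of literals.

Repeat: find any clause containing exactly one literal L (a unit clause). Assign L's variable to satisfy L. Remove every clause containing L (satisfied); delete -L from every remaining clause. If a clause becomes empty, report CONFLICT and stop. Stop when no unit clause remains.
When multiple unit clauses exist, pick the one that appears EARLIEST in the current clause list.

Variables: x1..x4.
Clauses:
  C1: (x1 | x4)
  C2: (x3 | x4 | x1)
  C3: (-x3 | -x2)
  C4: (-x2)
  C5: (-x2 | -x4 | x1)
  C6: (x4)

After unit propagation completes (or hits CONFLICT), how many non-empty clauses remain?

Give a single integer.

Answer: 0

Derivation:
unit clause [-2] forces x2=F; simplify:
  satisfied 3 clause(s); 3 remain; assigned so far: [2]
unit clause [4] forces x4=T; simplify:
  satisfied 3 clause(s); 0 remain; assigned so far: [2, 4]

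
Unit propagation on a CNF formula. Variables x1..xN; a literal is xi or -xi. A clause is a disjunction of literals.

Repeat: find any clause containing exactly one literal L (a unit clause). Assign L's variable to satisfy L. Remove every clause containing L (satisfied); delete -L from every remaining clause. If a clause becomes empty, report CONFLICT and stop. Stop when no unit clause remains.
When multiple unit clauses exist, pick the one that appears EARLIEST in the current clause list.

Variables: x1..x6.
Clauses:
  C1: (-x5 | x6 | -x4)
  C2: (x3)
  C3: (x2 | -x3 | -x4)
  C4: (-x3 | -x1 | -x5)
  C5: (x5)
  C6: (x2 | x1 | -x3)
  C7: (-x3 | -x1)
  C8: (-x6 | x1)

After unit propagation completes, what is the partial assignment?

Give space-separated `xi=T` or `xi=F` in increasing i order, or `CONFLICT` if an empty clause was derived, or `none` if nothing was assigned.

unit clause [3] forces x3=T; simplify:
  drop -3 from [2, -3, -4] -> [2, -4]
  drop -3 from [-3, -1, -5] -> [-1, -5]
  drop -3 from [2, 1, -3] -> [2, 1]
  drop -3 from [-3, -1] -> [-1]
  satisfied 1 clause(s); 7 remain; assigned so far: [3]
unit clause [5] forces x5=T; simplify:
  drop -5 from [-5, 6, -4] -> [6, -4]
  drop -5 from [-1, -5] -> [-1]
  satisfied 1 clause(s); 6 remain; assigned so far: [3, 5]
unit clause [-1] forces x1=F; simplify:
  drop 1 from [2, 1] -> [2]
  drop 1 from [-6, 1] -> [-6]
  satisfied 2 clause(s); 4 remain; assigned so far: [1, 3, 5]
unit clause [2] forces x2=T; simplify:
  satisfied 2 clause(s); 2 remain; assigned so far: [1, 2, 3, 5]
unit clause [-6] forces x6=F; simplify:
  drop 6 from [6, -4] -> [-4]
  satisfied 1 clause(s); 1 remain; assigned so far: [1, 2, 3, 5, 6]
unit clause [-4] forces x4=F; simplify:
  satisfied 1 clause(s); 0 remain; assigned so far: [1, 2, 3, 4, 5, 6]

Answer: x1=F x2=T x3=T x4=F x5=T x6=F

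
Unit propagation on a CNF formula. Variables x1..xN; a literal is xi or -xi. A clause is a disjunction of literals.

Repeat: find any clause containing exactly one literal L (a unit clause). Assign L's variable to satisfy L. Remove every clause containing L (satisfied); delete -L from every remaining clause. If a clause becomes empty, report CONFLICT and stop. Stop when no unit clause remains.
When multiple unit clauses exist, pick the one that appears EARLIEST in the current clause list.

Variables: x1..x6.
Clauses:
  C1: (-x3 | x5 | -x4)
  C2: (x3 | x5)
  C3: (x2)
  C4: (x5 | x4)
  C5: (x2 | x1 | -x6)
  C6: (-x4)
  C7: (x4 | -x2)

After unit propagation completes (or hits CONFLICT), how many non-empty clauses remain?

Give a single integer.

unit clause [2] forces x2=T; simplify:
  drop -2 from [4, -2] -> [4]
  satisfied 2 clause(s); 5 remain; assigned so far: [2]
unit clause [-4] forces x4=F; simplify:
  drop 4 from [5, 4] -> [5]
  drop 4 from [4] -> [] (empty!)
  satisfied 2 clause(s); 3 remain; assigned so far: [2, 4]
CONFLICT (empty clause)

Answer: 2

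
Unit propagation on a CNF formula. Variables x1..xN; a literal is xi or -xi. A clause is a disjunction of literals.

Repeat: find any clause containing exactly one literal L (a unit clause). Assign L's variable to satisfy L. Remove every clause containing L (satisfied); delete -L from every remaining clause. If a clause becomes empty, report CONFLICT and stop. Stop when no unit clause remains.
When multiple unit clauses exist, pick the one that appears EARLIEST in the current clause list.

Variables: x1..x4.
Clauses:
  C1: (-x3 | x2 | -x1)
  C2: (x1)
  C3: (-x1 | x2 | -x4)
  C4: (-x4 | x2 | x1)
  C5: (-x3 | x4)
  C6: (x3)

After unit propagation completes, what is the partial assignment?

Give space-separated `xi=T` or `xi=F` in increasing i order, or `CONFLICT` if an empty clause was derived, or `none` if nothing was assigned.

unit clause [1] forces x1=T; simplify:
  drop -1 from [-3, 2, -1] -> [-3, 2]
  drop -1 from [-1, 2, -4] -> [2, -4]
  satisfied 2 clause(s); 4 remain; assigned so far: [1]
unit clause [3] forces x3=T; simplify:
  drop -3 from [-3, 2] -> [2]
  drop -3 from [-3, 4] -> [4]
  satisfied 1 clause(s); 3 remain; assigned so far: [1, 3]
unit clause [2] forces x2=T; simplify:
  satisfied 2 clause(s); 1 remain; assigned so far: [1, 2, 3]
unit clause [4] forces x4=T; simplify:
  satisfied 1 clause(s); 0 remain; assigned so far: [1, 2, 3, 4]

Answer: x1=T x2=T x3=T x4=T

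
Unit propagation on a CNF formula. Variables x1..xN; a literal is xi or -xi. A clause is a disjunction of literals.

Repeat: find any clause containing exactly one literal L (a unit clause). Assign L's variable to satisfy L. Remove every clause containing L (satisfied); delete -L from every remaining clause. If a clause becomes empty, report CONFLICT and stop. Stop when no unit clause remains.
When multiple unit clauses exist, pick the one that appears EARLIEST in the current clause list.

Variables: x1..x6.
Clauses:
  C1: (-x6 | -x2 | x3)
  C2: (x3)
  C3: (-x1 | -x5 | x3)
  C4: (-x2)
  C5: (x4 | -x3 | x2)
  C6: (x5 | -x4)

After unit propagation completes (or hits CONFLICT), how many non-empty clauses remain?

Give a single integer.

unit clause [3] forces x3=T; simplify:
  drop -3 from [4, -3, 2] -> [4, 2]
  satisfied 3 clause(s); 3 remain; assigned so far: [3]
unit clause [-2] forces x2=F; simplify:
  drop 2 from [4, 2] -> [4]
  satisfied 1 clause(s); 2 remain; assigned so far: [2, 3]
unit clause [4] forces x4=T; simplify:
  drop -4 from [5, -4] -> [5]
  satisfied 1 clause(s); 1 remain; assigned so far: [2, 3, 4]
unit clause [5] forces x5=T; simplify:
  satisfied 1 clause(s); 0 remain; assigned so far: [2, 3, 4, 5]

Answer: 0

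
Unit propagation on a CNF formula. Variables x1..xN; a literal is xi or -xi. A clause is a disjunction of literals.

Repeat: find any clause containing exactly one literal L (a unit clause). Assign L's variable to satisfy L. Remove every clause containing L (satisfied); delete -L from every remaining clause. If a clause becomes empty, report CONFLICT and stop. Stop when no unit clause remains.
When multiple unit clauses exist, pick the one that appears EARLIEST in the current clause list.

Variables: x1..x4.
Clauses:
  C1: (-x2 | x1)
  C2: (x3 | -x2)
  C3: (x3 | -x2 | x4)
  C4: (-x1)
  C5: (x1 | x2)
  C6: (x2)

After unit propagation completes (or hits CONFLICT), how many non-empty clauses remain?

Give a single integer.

Answer: 0

Derivation:
unit clause [-1] forces x1=F; simplify:
  drop 1 from [-2, 1] -> [-2]
  drop 1 from [1, 2] -> [2]
  satisfied 1 clause(s); 5 remain; assigned so far: [1]
unit clause [-2] forces x2=F; simplify:
  drop 2 from [2] -> [] (empty!)
  drop 2 from [2] -> [] (empty!)
  satisfied 3 clause(s); 2 remain; assigned so far: [1, 2]
CONFLICT (empty clause)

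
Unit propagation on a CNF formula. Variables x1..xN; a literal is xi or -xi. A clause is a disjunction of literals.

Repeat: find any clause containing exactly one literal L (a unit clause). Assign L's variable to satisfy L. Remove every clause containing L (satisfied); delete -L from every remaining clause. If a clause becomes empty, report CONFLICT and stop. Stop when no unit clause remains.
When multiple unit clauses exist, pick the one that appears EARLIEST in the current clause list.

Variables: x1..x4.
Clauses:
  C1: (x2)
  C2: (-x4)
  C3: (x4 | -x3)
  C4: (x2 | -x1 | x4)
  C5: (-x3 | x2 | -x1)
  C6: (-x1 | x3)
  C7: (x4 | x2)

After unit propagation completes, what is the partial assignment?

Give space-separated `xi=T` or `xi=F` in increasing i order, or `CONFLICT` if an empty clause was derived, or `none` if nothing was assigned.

unit clause [2] forces x2=T; simplify:
  satisfied 4 clause(s); 3 remain; assigned so far: [2]
unit clause [-4] forces x4=F; simplify:
  drop 4 from [4, -3] -> [-3]
  satisfied 1 clause(s); 2 remain; assigned so far: [2, 4]
unit clause [-3] forces x3=F; simplify:
  drop 3 from [-1, 3] -> [-1]
  satisfied 1 clause(s); 1 remain; assigned so far: [2, 3, 4]
unit clause [-1] forces x1=F; simplify:
  satisfied 1 clause(s); 0 remain; assigned so far: [1, 2, 3, 4]

Answer: x1=F x2=T x3=F x4=F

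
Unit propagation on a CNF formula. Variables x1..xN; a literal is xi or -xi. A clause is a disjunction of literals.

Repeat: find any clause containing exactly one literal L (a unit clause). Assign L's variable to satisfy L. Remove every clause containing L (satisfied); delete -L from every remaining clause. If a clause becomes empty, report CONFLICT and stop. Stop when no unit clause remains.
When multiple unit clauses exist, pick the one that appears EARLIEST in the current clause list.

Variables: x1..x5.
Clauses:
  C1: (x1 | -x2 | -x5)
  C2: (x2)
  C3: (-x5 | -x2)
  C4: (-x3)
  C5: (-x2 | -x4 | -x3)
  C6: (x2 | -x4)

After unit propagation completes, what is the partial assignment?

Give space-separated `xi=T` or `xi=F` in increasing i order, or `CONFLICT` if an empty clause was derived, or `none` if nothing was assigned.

unit clause [2] forces x2=T; simplify:
  drop -2 from [1, -2, -5] -> [1, -5]
  drop -2 from [-5, -2] -> [-5]
  drop -2 from [-2, -4, -3] -> [-4, -3]
  satisfied 2 clause(s); 4 remain; assigned so far: [2]
unit clause [-5] forces x5=F; simplify:
  satisfied 2 clause(s); 2 remain; assigned so far: [2, 5]
unit clause [-3] forces x3=F; simplify:
  satisfied 2 clause(s); 0 remain; assigned so far: [2, 3, 5]

Answer: x2=T x3=F x5=F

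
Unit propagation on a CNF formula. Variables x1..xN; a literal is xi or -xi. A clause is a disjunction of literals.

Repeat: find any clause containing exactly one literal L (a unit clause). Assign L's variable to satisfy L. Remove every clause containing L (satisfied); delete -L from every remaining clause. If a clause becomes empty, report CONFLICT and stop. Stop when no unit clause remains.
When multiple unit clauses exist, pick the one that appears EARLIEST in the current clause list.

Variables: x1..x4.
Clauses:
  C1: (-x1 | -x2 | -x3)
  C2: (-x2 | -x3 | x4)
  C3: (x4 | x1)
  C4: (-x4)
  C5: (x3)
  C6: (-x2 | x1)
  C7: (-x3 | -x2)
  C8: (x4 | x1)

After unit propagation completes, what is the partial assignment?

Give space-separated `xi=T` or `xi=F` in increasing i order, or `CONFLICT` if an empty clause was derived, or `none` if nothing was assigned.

unit clause [-4] forces x4=F; simplify:
  drop 4 from [-2, -3, 4] -> [-2, -3]
  drop 4 from [4, 1] -> [1]
  drop 4 from [4, 1] -> [1]
  satisfied 1 clause(s); 7 remain; assigned so far: [4]
unit clause [1] forces x1=T; simplify:
  drop -1 from [-1, -2, -3] -> [-2, -3]
  satisfied 3 clause(s); 4 remain; assigned so far: [1, 4]
unit clause [3] forces x3=T; simplify:
  drop -3 from [-2, -3] -> [-2]
  drop -3 from [-2, -3] -> [-2]
  drop -3 from [-3, -2] -> [-2]
  satisfied 1 clause(s); 3 remain; assigned so far: [1, 3, 4]
unit clause [-2] forces x2=F; simplify:
  satisfied 3 clause(s); 0 remain; assigned so far: [1, 2, 3, 4]

Answer: x1=T x2=F x3=T x4=F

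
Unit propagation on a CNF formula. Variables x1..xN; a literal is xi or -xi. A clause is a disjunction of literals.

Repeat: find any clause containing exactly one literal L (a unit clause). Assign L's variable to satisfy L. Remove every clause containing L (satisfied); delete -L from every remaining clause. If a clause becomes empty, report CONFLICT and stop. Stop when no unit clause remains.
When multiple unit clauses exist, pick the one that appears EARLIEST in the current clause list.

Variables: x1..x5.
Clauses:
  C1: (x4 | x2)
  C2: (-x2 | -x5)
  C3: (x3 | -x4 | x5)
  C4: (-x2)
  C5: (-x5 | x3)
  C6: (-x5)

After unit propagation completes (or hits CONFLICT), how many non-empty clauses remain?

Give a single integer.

unit clause [-2] forces x2=F; simplify:
  drop 2 from [4, 2] -> [4]
  satisfied 2 clause(s); 4 remain; assigned so far: [2]
unit clause [4] forces x4=T; simplify:
  drop -4 from [3, -4, 5] -> [3, 5]
  satisfied 1 clause(s); 3 remain; assigned so far: [2, 4]
unit clause [-5] forces x5=F; simplify:
  drop 5 from [3, 5] -> [3]
  satisfied 2 clause(s); 1 remain; assigned so far: [2, 4, 5]
unit clause [3] forces x3=T; simplify:
  satisfied 1 clause(s); 0 remain; assigned so far: [2, 3, 4, 5]

Answer: 0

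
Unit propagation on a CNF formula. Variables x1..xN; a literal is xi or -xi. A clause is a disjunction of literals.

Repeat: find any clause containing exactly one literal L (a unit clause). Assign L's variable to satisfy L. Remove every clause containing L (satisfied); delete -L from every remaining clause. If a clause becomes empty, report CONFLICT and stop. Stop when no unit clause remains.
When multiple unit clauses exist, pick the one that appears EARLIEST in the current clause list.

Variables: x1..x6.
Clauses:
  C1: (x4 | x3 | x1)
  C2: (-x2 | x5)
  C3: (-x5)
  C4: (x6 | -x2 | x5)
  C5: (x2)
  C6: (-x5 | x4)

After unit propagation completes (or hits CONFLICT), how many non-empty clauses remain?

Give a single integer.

Answer: 1

Derivation:
unit clause [-5] forces x5=F; simplify:
  drop 5 from [-2, 5] -> [-2]
  drop 5 from [6, -2, 5] -> [6, -2]
  satisfied 2 clause(s); 4 remain; assigned so far: [5]
unit clause [-2] forces x2=F; simplify:
  drop 2 from [2] -> [] (empty!)
  satisfied 2 clause(s); 2 remain; assigned so far: [2, 5]
CONFLICT (empty clause)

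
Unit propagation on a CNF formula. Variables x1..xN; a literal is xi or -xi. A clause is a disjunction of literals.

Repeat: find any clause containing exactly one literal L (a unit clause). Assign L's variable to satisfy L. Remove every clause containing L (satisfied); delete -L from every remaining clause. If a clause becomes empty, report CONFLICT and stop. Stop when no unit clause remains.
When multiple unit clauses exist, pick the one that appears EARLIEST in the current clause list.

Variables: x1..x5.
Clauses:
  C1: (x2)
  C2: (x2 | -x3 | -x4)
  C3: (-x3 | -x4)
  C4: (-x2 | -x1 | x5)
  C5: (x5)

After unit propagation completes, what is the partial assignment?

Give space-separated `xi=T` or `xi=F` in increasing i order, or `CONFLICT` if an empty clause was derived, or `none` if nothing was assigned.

Answer: x2=T x5=T

Derivation:
unit clause [2] forces x2=T; simplify:
  drop -2 from [-2, -1, 5] -> [-1, 5]
  satisfied 2 clause(s); 3 remain; assigned so far: [2]
unit clause [5] forces x5=T; simplify:
  satisfied 2 clause(s); 1 remain; assigned so far: [2, 5]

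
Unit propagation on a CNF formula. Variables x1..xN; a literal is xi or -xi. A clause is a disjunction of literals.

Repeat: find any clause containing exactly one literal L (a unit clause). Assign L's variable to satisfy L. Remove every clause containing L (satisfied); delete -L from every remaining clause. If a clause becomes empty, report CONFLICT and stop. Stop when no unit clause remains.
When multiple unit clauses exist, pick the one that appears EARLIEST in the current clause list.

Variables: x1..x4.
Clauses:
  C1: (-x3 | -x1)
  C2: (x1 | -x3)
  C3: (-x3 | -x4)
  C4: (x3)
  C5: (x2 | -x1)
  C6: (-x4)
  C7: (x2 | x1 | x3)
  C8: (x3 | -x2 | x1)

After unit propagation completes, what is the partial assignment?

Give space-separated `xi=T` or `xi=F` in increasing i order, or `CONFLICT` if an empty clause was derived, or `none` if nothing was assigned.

unit clause [3] forces x3=T; simplify:
  drop -3 from [-3, -1] -> [-1]
  drop -3 from [1, -3] -> [1]
  drop -3 from [-3, -4] -> [-4]
  satisfied 3 clause(s); 5 remain; assigned so far: [3]
unit clause [-1] forces x1=F; simplify:
  drop 1 from [1] -> [] (empty!)
  satisfied 2 clause(s); 3 remain; assigned so far: [1, 3]
CONFLICT (empty clause)

Answer: CONFLICT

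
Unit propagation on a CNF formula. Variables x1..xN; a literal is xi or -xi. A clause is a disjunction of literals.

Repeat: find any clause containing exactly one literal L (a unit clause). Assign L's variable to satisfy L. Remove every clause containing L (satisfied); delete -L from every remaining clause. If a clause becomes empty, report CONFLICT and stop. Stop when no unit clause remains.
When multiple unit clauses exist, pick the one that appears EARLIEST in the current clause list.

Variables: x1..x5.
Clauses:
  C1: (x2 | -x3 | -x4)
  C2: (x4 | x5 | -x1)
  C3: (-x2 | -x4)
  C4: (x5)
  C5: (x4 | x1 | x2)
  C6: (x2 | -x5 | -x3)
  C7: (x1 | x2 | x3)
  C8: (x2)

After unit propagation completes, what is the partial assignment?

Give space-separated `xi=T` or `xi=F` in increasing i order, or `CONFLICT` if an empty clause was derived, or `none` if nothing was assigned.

Answer: x2=T x4=F x5=T

Derivation:
unit clause [5] forces x5=T; simplify:
  drop -5 from [2, -5, -3] -> [2, -3]
  satisfied 2 clause(s); 6 remain; assigned so far: [5]
unit clause [2] forces x2=T; simplify:
  drop -2 from [-2, -4] -> [-4]
  satisfied 5 clause(s); 1 remain; assigned so far: [2, 5]
unit clause [-4] forces x4=F; simplify:
  satisfied 1 clause(s); 0 remain; assigned so far: [2, 4, 5]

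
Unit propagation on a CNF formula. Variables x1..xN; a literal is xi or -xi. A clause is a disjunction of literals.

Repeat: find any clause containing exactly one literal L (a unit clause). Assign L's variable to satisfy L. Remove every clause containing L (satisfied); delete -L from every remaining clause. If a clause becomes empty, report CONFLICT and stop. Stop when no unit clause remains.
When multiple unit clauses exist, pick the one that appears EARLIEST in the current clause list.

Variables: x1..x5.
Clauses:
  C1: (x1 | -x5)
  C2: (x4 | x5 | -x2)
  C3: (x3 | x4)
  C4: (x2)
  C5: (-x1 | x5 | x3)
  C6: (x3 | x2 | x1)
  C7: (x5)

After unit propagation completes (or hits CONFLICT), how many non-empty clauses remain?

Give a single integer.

Answer: 1

Derivation:
unit clause [2] forces x2=T; simplify:
  drop -2 from [4, 5, -2] -> [4, 5]
  satisfied 2 clause(s); 5 remain; assigned so far: [2]
unit clause [5] forces x5=T; simplify:
  drop -5 from [1, -5] -> [1]
  satisfied 3 clause(s); 2 remain; assigned so far: [2, 5]
unit clause [1] forces x1=T; simplify:
  satisfied 1 clause(s); 1 remain; assigned so far: [1, 2, 5]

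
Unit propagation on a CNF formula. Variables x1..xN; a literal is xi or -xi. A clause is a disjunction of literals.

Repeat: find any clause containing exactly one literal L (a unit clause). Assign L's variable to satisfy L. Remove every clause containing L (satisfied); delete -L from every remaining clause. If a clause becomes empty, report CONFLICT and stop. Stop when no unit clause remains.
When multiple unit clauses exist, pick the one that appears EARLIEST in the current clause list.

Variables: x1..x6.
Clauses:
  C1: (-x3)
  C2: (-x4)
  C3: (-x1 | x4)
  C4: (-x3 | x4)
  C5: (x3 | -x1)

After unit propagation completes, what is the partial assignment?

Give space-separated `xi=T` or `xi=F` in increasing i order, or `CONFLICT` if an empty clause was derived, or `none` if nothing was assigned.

unit clause [-3] forces x3=F; simplify:
  drop 3 from [3, -1] -> [-1]
  satisfied 2 clause(s); 3 remain; assigned so far: [3]
unit clause [-4] forces x4=F; simplify:
  drop 4 from [-1, 4] -> [-1]
  satisfied 1 clause(s); 2 remain; assigned so far: [3, 4]
unit clause [-1] forces x1=F; simplify:
  satisfied 2 clause(s); 0 remain; assigned so far: [1, 3, 4]

Answer: x1=F x3=F x4=F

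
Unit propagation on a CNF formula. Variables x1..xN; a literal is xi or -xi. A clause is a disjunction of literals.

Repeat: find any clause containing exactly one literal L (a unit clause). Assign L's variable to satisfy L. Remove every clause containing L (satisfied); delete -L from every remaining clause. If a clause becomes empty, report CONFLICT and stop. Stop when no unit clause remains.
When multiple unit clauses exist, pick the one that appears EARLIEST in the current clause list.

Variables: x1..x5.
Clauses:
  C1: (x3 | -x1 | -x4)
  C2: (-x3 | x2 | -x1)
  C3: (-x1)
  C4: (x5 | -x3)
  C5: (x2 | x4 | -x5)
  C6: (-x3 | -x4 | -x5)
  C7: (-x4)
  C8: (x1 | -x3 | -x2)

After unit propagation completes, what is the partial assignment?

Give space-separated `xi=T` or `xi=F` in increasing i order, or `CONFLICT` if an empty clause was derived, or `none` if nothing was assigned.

unit clause [-1] forces x1=F; simplify:
  drop 1 from [1, -3, -2] -> [-3, -2]
  satisfied 3 clause(s); 5 remain; assigned so far: [1]
unit clause [-4] forces x4=F; simplify:
  drop 4 from [2, 4, -5] -> [2, -5]
  satisfied 2 clause(s); 3 remain; assigned so far: [1, 4]

Answer: x1=F x4=F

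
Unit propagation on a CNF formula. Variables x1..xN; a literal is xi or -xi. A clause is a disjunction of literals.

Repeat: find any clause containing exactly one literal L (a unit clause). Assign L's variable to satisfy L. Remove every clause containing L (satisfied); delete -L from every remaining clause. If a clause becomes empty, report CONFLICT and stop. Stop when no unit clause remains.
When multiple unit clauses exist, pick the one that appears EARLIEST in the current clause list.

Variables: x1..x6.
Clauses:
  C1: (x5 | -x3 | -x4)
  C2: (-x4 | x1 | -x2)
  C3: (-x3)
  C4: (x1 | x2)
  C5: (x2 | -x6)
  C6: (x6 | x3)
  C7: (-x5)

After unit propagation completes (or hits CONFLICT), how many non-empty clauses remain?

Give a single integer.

unit clause [-3] forces x3=F; simplify:
  drop 3 from [6, 3] -> [6]
  satisfied 2 clause(s); 5 remain; assigned so far: [3]
unit clause [6] forces x6=T; simplify:
  drop -6 from [2, -6] -> [2]
  satisfied 1 clause(s); 4 remain; assigned so far: [3, 6]
unit clause [2] forces x2=T; simplify:
  drop -2 from [-4, 1, -2] -> [-4, 1]
  satisfied 2 clause(s); 2 remain; assigned so far: [2, 3, 6]
unit clause [-5] forces x5=F; simplify:
  satisfied 1 clause(s); 1 remain; assigned so far: [2, 3, 5, 6]

Answer: 1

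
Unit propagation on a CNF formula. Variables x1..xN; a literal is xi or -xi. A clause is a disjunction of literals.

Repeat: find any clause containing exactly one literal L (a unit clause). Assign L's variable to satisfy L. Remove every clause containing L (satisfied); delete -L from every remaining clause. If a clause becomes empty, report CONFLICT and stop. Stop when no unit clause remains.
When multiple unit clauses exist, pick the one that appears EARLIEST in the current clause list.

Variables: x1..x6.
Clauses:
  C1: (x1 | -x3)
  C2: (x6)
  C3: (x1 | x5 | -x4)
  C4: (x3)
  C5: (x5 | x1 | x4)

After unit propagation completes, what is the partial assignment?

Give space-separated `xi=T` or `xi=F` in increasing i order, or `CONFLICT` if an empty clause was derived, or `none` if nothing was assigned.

Answer: x1=T x3=T x6=T

Derivation:
unit clause [6] forces x6=T; simplify:
  satisfied 1 clause(s); 4 remain; assigned so far: [6]
unit clause [3] forces x3=T; simplify:
  drop -3 from [1, -3] -> [1]
  satisfied 1 clause(s); 3 remain; assigned so far: [3, 6]
unit clause [1] forces x1=T; simplify:
  satisfied 3 clause(s); 0 remain; assigned so far: [1, 3, 6]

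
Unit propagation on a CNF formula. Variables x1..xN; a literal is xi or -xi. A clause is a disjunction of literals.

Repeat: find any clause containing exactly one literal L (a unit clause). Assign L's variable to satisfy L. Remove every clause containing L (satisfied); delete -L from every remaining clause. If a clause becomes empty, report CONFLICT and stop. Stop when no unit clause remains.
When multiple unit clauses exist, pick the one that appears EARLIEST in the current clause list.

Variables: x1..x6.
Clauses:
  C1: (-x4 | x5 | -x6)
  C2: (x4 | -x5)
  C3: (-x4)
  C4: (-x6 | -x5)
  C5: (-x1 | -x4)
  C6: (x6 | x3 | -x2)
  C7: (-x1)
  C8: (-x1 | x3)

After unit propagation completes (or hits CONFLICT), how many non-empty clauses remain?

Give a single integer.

unit clause [-4] forces x4=F; simplify:
  drop 4 from [4, -5] -> [-5]
  satisfied 3 clause(s); 5 remain; assigned so far: [4]
unit clause [-5] forces x5=F; simplify:
  satisfied 2 clause(s); 3 remain; assigned so far: [4, 5]
unit clause [-1] forces x1=F; simplify:
  satisfied 2 clause(s); 1 remain; assigned so far: [1, 4, 5]

Answer: 1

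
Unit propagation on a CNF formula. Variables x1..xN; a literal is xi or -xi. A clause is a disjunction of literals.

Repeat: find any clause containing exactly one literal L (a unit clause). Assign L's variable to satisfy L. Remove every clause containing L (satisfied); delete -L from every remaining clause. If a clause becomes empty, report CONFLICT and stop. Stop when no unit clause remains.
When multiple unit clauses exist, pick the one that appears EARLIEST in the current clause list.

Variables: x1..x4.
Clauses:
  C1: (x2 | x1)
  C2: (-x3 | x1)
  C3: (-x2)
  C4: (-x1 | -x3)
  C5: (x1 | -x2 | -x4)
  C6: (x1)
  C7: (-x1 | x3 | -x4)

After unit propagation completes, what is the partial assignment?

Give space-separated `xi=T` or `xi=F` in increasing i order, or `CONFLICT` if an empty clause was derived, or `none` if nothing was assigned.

unit clause [-2] forces x2=F; simplify:
  drop 2 from [2, 1] -> [1]
  satisfied 2 clause(s); 5 remain; assigned so far: [2]
unit clause [1] forces x1=T; simplify:
  drop -1 from [-1, -3] -> [-3]
  drop -1 from [-1, 3, -4] -> [3, -4]
  satisfied 3 clause(s); 2 remain; assigned so far: [1, 2]
unit clause [-3] forces x3=F; simplify:
  drop 3 from [3, -4] -> [-4]
  satisfied 1 clause(s); 1 remain; assigned so far: [1, 2, 3]
unit clause [-4] forces x4=F; simplify:
  satisfied 1 clause(s); 0 remain; assigned so far: [1, 2, 3, 4]

Answer: x1=T x2=F x3=F x4=F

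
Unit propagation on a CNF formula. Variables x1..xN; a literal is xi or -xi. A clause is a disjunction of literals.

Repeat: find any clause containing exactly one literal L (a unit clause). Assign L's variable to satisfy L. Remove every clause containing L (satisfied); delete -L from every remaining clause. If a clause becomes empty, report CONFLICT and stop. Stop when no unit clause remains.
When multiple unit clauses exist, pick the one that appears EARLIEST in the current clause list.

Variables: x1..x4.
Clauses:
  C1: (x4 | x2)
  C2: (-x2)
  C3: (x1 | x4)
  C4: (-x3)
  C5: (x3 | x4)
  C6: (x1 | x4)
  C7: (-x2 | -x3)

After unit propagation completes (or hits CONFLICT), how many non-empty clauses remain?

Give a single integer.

unit clause [-2] forces x2=F; simplify:
  drop 2 from [4, 2] -> [4]
  satisfied 2 clause(s); 5 remain; assigned so far: [2]
unit clause [4] forces x4=T; simplify:
  satisfied 4 clause(s); 1 remain; assigned so far: [2, 4]
unit clause [-3] forces x3=F; simplify:
  satisfied 1 clause(s); 0 remain; assigned so far: [2, 3, 4]

Answer: 0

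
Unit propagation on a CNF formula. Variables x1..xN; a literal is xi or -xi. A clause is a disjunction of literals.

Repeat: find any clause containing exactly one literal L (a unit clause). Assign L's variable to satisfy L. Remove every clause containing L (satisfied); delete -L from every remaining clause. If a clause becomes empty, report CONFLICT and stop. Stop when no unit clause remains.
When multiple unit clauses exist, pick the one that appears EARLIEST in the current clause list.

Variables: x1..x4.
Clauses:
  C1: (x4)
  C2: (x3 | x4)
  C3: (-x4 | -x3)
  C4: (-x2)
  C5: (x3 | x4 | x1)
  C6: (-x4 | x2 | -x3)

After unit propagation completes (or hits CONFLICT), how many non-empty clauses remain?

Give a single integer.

unit clause [4] forces x4=T; simplify:
  drop -4 from [-4, -3] -> [-3]
  drop -4 from [-4, 2, -3] -> [2, -3]
  satisfied 3 clause(s); 3 remain; assigned so far: [4]
unit clause [-3] forces x3=F; simplify:
  satisfied 2 clause(s); 1 remain; assigned so far: [3, 4]
unit clause [-2] forces x2=F; simplify:
  satisfied 1 clause(s); 0 remain; assigned so far: [2, 3, 4]

Answer: 0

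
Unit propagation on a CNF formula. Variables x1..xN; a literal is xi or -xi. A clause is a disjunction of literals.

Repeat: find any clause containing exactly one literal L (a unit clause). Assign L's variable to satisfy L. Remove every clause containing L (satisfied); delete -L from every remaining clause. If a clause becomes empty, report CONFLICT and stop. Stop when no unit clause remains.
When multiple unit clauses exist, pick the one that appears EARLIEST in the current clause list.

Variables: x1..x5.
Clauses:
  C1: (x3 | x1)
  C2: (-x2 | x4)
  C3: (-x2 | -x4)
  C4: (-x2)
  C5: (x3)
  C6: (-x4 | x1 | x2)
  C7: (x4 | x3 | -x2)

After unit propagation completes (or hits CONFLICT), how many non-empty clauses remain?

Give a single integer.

Answer: 1

Derivation:
unit clause [-2] forces x2=F; simplify:
  drop 2 from [-4, 1, 2] -> [-4, 1]
  satisfied 4 clause(s); 3 remain; assigned so far: [2]
unit clause [3] forces x3=T; simplify:
  satisfied 2 clause(s); 1 remain; assigned so far: [2, 3]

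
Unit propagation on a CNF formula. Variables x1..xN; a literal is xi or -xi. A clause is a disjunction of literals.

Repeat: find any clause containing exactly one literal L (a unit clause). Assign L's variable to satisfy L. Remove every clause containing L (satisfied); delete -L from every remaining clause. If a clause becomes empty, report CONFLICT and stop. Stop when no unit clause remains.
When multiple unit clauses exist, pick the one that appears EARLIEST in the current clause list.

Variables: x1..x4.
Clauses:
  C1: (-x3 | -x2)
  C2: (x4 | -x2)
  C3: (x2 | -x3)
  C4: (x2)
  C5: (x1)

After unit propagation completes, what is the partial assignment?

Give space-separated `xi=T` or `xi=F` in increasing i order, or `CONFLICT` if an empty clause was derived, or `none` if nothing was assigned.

unit clause [2] forces x2=T; simplify:
  drop -2 from [-3, -2] -> [-3]
  drop -2 from [4, -2] -> [4]
  satisfied 2 clause(s); 3 remain; assigned so far: [2]
unit clause [-3] forces x3=F; simplify:
  satisfied 1 clause(s); 2 remain; assigned so far: [2, 3]
unit clause [4] forces x4=T; simplify:
  satisfied 1 clause(s); 1 remain; assigned so far: [2, 3, 4]
unit clause [1] forces x1=T; simplify:
  satisfied 1 clause(s); 0 remain; assigned so far: [1, 2, 3, 4]

Answer: x1=T x2=T x3=F x4=T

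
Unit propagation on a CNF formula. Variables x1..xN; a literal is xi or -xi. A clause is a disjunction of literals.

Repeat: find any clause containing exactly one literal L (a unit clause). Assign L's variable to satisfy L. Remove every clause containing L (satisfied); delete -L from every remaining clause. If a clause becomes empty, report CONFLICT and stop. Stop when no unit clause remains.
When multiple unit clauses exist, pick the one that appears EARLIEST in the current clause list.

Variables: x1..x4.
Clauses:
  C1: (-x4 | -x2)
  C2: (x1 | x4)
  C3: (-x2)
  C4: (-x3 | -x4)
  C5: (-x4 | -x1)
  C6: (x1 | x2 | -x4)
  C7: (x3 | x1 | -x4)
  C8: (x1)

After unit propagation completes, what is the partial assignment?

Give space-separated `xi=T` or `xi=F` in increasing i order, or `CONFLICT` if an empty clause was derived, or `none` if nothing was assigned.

Answer: x1=T x2=F x4=F

Derivation:
unit clause [-2] forces x2=F; simplify:
  drop 2 from [1, 2, -4] -> [1, -4]
  satisfied 2 clause(s); 6 remain; assigned so far: [2]
unit clause [1] forces x1=T; simplify:
  drop -1 from [-4, -1] -> [-4]
  satisfied 4 clause(s); 2 remain; assigned so far: [1, 2]
unit clause [-4] forces x4=F; simplify:
  satisfied 2 clause(s); 0 remain; assigned so far: [1, 2, 4]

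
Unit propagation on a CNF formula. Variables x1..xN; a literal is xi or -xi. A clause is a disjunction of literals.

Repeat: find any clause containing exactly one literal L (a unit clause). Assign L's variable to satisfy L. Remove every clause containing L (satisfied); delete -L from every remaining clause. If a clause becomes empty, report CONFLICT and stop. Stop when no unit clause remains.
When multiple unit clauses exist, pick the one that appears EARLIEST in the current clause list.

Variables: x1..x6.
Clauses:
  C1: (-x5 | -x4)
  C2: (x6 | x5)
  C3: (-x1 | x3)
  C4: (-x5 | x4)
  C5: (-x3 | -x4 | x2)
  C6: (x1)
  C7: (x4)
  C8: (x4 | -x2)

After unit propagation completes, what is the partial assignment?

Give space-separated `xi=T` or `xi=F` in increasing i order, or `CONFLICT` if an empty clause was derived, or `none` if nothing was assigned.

Answer: x1=T x2=T x3=T x4=T x5=F x6=T

Derivation:
unit clause [1] forces x1=T; simplify:
  drop -1 from [-1, 3] -> [3]
  satisfied 1 clause(s); 7 remain; assigned so far: [1]
unit clause [3] forces x3=T; simplify:
  drop -3 from [-3, -4, 2] -> [-4, 2]
  satisfied 1 clause(s); 6 remain; assigned so far: [1, 3]
unit clause [4] forces x4=T; simplify:
  drop -4 from [-5, -4] -> [-5]
  drop -4 from [-4, 2] -> [2]
  satisfied 3 clause(s); 3 remain; assigned so far: [1, 3, 4]
unit clause [-5] forces x5=F; simplify:
  drop 5 from [6, 5] -> [6]
  satisfied 1 clause(s); 2 remain; assigned so far: [1, 3, 4, 5]
unit clause [6] forces x6=T; simplify:
  satisfied 1 clause(s); 1 remain; assigned so far: [1, 3, 4, 5, 6]
unit clause [2] forces x2=T; simplify:
  satisfied 1 clause(s); 0 remain; assigned so far: [1, 2, 3, 4, 5, 6]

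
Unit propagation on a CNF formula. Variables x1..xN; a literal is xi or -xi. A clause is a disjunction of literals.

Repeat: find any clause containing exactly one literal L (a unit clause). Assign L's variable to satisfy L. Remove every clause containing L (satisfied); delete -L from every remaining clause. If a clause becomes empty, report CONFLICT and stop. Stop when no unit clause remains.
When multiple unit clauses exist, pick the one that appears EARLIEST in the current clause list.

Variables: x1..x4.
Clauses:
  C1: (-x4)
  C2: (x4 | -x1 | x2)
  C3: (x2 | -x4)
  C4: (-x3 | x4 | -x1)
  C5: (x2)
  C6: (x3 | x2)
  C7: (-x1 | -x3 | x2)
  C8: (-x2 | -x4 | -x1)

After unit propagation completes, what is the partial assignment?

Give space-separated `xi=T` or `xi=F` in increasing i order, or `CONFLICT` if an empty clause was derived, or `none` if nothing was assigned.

Answer: x2=T x4=F

Derivation:
unit clause [-4] forces x4=F; simplify:
  drop 4 from [4, -1, 2] -> [-1, 2]
  drop 4 from [-3, 4, -1] -> [-3, -1]
  satisfied 3 clause(s); 5 remain; assigned so far: [4]
unit clause [2] forces x2=T; simplify:
  satisfied 4 clause(s); 1 remain; assigned so far: [2, 4]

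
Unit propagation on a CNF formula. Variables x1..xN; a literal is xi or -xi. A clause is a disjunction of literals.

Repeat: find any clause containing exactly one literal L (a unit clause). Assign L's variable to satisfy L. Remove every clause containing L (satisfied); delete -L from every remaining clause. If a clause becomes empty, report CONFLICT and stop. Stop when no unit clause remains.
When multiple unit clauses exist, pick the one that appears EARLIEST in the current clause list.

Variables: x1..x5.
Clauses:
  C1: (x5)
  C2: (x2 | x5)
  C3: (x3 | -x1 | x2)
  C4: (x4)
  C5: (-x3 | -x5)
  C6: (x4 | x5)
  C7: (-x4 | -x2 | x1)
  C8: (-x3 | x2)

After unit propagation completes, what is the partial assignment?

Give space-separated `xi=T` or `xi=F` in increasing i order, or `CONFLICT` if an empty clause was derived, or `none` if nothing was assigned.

unit clause [5] forces x5=T; simplify:
  drop -5 from [-3, -5] -> [-3]
  satisfied 3 clause(s); 5 remain; assigned so far: [5]
unit clause [4] forces x4=T; simplify:
  drop -4 from [-4, -2, 1] -> [-2, 1]
  satisfied 1 clause(s); 4 remain; assigned so far: [4, 5]
unit clause [-3] forces x3=F; simplify:
  drop 3 from [3, -1, 2] -> [-1, 2]
  satisfied 2 clause(s); 2 remain; assigned so far: [3, 4, 5]

Answer: x3=F x4=T x5=T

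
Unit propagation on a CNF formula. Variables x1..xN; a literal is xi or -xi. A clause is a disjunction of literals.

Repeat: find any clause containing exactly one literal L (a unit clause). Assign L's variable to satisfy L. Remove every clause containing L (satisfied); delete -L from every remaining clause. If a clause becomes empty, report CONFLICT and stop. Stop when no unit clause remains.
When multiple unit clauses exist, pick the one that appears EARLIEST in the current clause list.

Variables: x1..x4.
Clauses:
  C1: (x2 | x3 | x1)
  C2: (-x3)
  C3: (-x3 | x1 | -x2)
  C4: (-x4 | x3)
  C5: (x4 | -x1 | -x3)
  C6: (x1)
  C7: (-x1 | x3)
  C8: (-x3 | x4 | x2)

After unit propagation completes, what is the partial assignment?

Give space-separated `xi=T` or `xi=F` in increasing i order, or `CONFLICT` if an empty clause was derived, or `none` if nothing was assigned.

Answer: CONFLICT

Derivation:
unit clause [-3] forces x3=F; simplify:
  drop 3 from [2, 3, 1] -> [2, 1]
  drop 3 from [-4, 3] -> [-4]
  drop 3 from [-1, 3] -> [-1]
  satisfied 4 clause(s); 4 remain; assigned so far: [3]
unit clause [-4] forces x4=F; simplify:
  satisfied 1 clause(s); 3 remain; assigned so far: [3, 4]
unit clause [1] forces x1=T; simplify:
  drop -1 from [-1] -> [] (empty!)
  satisfied 2 clause(s); 1 remain; assigned so far: [1, 3, 4]
CONFLICT (empty clause)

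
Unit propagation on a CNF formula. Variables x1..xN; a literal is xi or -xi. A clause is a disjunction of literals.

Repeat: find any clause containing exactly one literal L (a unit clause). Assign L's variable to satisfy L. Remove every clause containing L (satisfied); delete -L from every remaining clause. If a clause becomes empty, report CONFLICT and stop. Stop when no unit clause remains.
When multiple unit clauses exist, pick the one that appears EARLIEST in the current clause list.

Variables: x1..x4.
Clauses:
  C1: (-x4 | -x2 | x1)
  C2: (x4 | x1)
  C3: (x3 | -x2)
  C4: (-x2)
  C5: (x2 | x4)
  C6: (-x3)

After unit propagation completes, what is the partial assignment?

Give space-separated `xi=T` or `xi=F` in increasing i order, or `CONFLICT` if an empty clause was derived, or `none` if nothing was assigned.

Answer: x2=F x3=F x4=T

Derivation:
unit clause [-2] forces x2=F; simplify:
  drop 2 from [2, 4] -> [4]
  satisfied 3 clause(s); 3 remain; assigned so far: [2]
unit clause [4] forces x4=T; simplify:
  satisfied 2 clause(s); 1 remain; assigned so far: [2, 4]
unit clause [-3] forces x3=F; simplify:
  satisfied 1 clause(s); 0 remain; assigned so far: [2, 3, 4]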